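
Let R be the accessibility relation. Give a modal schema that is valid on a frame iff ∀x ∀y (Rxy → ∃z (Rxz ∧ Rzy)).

The condition is density. The C4 schema □□p → □p defines it.
Suppose □□p→□p is valid. Take Rxy and set V(p)={w : xR²w}. Then □□p at x, so □p at x, so p at y, i.e. ∃z(Rxz∧Rzy).

□□p → □p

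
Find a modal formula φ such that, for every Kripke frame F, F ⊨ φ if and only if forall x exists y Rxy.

This is seriality; the standard corresponding axiom is D: □q → ◇q.
Suppose □q→◇q is valid. At any x set V(q)=W. Then □q at x, so ◇q at x, so x has a successor.

□q → ◇q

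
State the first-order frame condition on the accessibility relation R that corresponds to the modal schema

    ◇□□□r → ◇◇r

This is a Sahlqvist (Geach-type) schema ◇^1□^3r → □^0◇^2r.
Minimal-valuation argument: fix x; take any y with xR^1y and any z with xR^0z. Set V(r) to the set of worlds R-reachable from y in exactly 3 steps. Then □^3r holds at y, so the antecedent holds at x; validity forces ◇^2r at z, giving a w with zR^2w and yR^3w.
First-order correspondent: ∀x ∀y (xRy → ∃w (yR³w ∧ xR²w)).

∀x ∀y (xRy → ∃w (yR³w ∧ xR²w))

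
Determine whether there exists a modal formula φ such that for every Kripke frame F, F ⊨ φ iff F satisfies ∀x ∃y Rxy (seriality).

Yes, by □q → ◇q

Yes: it is seriality, defined by the D schema □q → ◇q.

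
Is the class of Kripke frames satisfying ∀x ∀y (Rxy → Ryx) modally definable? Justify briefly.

The condition is symmetry. A defining modal formula is r → □◇r.
Suppose r→□◇r is valid. Take Rxy and set V(r)={x}. Then r at x, so □◇r at x, so ◇r at y, so some z with Ryz has r; z=x, i.e. Ryx.

Yes, by r → □◇r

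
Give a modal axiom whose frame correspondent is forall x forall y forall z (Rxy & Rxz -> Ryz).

◇s → □◇s

The condition is the Euclidean property. The 5 schema ◇s → □◇s defines it.
Suppose ◇s→□◇s is valid. Take Rxy, Rxz and set V(s)={y}. Then ◇s at x, so □◇s at x, so ◇s at z, so some w with Rzw has s; w=y, i.e. Rzy. By symmetry of the argument, Ryz.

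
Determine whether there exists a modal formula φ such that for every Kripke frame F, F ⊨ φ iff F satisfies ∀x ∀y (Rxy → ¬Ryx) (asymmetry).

If a class were modally definable it would be closed under surjective bounded morphisms (Goldblatt–Thomason).
The 3-cycle (worlds 0,1,2 with 0→1→2→0) is asymmetric. Mapping every world to a single reflexive point • is a surjective bounded morphism, and the reflexive point is not asymmetric (R•• but asymmetry requires ¬R••).
So no modal formula (or set of formulas) defines exactly the asymmetric frames.

Not modally definable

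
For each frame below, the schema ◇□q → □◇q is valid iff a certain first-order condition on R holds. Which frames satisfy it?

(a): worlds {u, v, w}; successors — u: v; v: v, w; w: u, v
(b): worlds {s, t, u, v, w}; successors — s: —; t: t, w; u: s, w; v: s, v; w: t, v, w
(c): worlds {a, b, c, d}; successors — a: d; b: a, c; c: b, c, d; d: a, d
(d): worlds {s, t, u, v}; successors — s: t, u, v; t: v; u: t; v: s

This is the axiom for convergence; its first-order frame correspondent is ∀x ∀y ∀z (Rxy ∧ Rxz → ∃w (Ryw ∧ Rzw)).
(a): holds.
(b): fails — Ruw and Rus but w and s have no common successor.
(c): holds.
(d): fails — Rsv and Rsu but v and u have no common successor.
Valid on: (a), (c).

(a), (c)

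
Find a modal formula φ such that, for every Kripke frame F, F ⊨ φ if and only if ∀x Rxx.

A defining formula is □r → r (the T axiom).
Suppose □r→r is valid. At any x set V(r)={w : Rxw}. Then □r holds at x, so r holds at x, i.e. Rxx.

□r → r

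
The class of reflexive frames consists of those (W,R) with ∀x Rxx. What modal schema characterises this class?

The condition is reflexivity. The T schema □p → p defines it.
Suppose □p→p is valid. At any x set V(p)={w : Rxw}. Then □p holds at x, so p holds at x, i.e. Rxx.

□p → p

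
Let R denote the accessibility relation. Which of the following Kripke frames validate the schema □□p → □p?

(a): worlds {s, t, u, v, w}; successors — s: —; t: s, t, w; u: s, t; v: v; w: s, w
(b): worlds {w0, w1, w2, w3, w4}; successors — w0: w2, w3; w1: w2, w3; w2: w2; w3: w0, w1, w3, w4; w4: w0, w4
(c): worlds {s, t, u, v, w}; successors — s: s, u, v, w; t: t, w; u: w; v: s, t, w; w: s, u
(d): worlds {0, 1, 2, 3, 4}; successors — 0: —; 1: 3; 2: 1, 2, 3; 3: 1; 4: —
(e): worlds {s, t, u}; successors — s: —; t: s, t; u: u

Frame correspondent (Sahlqvist): ∀x ∀y (Rxy → ∃z (Rxz ∧ Rzy)) — i.e. density.
(a): condition met.
(b): condition met.
(c): fails — Ruw but no z with Ruz and Rzw.
(d): fails — R31 but no z with R3z and Rz1.
(e): condition met.

(a), (b), (e)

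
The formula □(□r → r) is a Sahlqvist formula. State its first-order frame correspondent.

shift-reflexivity: ∀x ∀y (Rxy → Ryy)

This is the T□ axiom.
Its frame correspondent is shift-reflexivity — ∀x ∀y (Rxy → Ryy).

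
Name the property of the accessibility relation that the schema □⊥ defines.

□⊥ is valid iff no world has any successor (otherwise □⊥ fails at any world with one).
Conversely, on a frame with emptiness of R the schema holds at every world under every valuation.
So the correspondent is emptiness of R.

emptiness of R: ∀x ∀y ¬Rxy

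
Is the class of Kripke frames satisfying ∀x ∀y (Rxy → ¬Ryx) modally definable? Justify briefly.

No — not modally definable

Modal frame validity is preserved under surjective bounded morphisms.
The 4-cycle (worlds s,t,u,v with s→t→u→v→s) is asymmetric. Mapping every world to a single reflexive point • is a surjective bounded morphism, and the reflexive point is not asymmetric (R•• but asymmetry requires ¬R••).
Hence asymmetry is not modally definable.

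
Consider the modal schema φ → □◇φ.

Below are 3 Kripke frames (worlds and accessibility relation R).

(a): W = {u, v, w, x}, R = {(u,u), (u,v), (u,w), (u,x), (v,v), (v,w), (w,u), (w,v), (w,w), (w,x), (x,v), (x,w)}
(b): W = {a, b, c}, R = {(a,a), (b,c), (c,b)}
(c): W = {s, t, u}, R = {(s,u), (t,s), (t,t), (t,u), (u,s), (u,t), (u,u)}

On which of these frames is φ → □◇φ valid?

The schema corresponds to symmetry: ∀x ∀y (Rxy → Ryx).
(a): fails — Ruv but not Rvu.
(b): holds.
(c): fails — Rts but not Rst.
Valid on: (b).

(b)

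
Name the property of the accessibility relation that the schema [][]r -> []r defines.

Density

Suppose □□r→□r is valid. Take Rxy and set V(r)={w : xR²w}. Then □□r at x, so □r at x, so r at y, i.e. ∃z(Rxz∧Rzy).
The converse is a direct semantic check.
So the correspondent is density.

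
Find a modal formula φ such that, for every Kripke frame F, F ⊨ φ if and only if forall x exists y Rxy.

□ψ → ◇ψ

The condition is seriality. The D schema □ψ → ◇ψ defines it.
Suppose □ψ→◇ψ is valid. At any x set V(ψ)=W. Then □ψ at x, so ◇ψ at x, so x has a successor.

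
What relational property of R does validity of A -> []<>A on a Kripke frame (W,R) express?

Suppose A→□◇A is valid. Take Rxy and set V(A)={x}. Then A at x, so □◇A at x, so ◇A at y, so some z with Ryz has A; z=x, i.e. Ryx.

symmetry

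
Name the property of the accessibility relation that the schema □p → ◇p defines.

Suppose □p→◇p is valid. At any x set V(p)=W. Then □p at x, so ◇p at x, so x has a successor.
The converse is a direct semantic check.
So the correspondent is seriality.

seriality: ∀x ∃y Rxy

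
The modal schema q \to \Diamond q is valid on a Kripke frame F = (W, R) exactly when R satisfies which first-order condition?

This is a form of the T axiom.
It corresponds to reflexivity: \forall x Rxx.

Reflexivity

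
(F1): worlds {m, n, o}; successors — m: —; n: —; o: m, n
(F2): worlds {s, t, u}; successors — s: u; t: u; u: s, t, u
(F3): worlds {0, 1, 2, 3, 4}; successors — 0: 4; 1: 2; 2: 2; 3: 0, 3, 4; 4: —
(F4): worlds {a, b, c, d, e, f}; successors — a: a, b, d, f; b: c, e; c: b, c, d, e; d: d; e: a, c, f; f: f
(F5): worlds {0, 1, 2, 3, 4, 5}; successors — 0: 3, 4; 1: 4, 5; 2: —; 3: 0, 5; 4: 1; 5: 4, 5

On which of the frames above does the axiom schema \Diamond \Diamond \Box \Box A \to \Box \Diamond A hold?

(F1), (F2)

Frame correspondent (Sahlqvist): \forall x \forall y \forall z ((x R^2 y \wedge xRz) \to \exists w (y R^2 w \wedge zRw)) — i.e. a generalized confluence (Geach) condition.
(F1): ✓.
(F2): ✓.
(F3): fails — 3R²0, 3R0 but no w with 0R²w and 0Rw.
(F4): fails — aR²d, aRb but no w with dR²w and bRw.
(F5): fails — 1R²4, 1R4 but no w with 4R²w and 4Rw.
Valid on: (F1), (F2).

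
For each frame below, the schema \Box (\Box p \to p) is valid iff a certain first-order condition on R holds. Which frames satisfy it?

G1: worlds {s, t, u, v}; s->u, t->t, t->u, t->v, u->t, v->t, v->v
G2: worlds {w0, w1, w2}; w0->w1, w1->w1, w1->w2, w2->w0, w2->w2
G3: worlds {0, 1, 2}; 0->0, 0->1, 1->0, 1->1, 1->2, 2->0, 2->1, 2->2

G3

The schema corresponds to shift-reflexivity: \forall x \forall y (Rxy \to Ryy).
G1: fails — Rtu but not Ruu.
G2: fails — Rw2w0 but not Rw0w0.
G3: ✓.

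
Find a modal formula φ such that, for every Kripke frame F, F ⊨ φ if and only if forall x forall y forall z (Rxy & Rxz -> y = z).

◇r → □r

This is partial functionality; the standard corresponding axiom is CD: ◇r → □r.
Suppose ◇r→□r is valid. Take Rxy, Rxz and set V(r)={y}. Then ◇r at x, so □r at x, so r at z, i.e. z=y.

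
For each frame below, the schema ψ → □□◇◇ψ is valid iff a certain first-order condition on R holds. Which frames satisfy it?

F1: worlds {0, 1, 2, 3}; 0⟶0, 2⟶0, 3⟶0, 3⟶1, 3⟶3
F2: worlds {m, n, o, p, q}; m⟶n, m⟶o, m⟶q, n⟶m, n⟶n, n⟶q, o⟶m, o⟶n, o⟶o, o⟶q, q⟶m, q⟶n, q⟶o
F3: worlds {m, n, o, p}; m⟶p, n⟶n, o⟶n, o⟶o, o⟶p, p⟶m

Frame correspondent (Sahlqvist): ∀x ∀z (xR²z → ∃w (x = w ∧ zR²w)) — i.e. a generalized confluence (Geach) condition.
F1: fails — 2R²0 but no w with 2=w and 0R²w.
F2: condition met.
F3: fails — oR²m but no w with o=w and mR²w.

F2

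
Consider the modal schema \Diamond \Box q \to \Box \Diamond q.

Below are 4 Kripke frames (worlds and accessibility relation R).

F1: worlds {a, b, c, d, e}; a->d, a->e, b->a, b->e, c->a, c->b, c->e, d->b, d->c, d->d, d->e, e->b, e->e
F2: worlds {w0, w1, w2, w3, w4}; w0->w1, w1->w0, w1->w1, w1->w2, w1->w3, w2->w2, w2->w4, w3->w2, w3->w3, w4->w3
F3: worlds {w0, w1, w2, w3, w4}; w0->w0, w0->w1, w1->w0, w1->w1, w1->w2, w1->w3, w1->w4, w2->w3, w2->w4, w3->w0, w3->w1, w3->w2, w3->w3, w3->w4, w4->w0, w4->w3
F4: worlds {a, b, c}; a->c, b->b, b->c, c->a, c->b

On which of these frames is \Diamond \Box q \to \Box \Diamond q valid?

The schema corresponds to convergence: \forall x \forall y \forall z (Rxy \wedge Rxz \to \exists w (Ryw \wedge Rzw)).
F1: holds.
F2: fails — Rw1w2 and Rw1w0 but w2 and w0 have no common successor.
F3: fails — Rw1w2 and Rw1w0 but w2 and w0 have no common successor.
F4: holds.
Valid on: F1, F4.

F1, F4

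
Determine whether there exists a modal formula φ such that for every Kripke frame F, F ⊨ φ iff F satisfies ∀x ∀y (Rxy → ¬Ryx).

Not definable by any modal formula

Any modally definable frame class is closed under surjective bounded morphisms.
The 4-cycle (worlds a,b,c,d with a→b→c→d→a) is asymmetric. Mapping every world to a single reflexive point • is a surjective bounded morphism, and the reflexive point is not asymmetric (R•• but asymmetry requires ¬R••).
So no modal formula (or set of formulas) defines exactly the asymmetric frames.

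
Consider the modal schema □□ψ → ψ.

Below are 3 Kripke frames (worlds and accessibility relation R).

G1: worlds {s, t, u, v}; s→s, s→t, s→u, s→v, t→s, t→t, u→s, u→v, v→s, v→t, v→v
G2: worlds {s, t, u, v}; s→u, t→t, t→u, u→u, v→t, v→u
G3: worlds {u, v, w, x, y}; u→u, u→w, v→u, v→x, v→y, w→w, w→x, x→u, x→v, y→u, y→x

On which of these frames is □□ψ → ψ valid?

This is the axiom for a generalized confluence (Geach) condition; its first-order frame correspondent is ∀x ∃w (xR²w ∧ x = w).
G1: satisfies the condition.
G2: fails — at s but no w with sR²w and s=w.
G3: fails — at y but no t with yR²t and y=t.
Valid on: G1.

G1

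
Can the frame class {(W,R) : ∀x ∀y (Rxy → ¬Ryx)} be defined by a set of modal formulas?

Not modally definable

If a class were modally definable it would be closed under surjective bounded morphisms (Goldblatt–Thomason).
The 4-cycle (worlds 0,1,2,3 with 0→1→2→3→0) is asymmetric. Mapping every world to a single reflexive point • is a surjective bounded morphism, and the reflexive point is not asymmetric (R•• but asymmetry requires ¬R••).
So the class is not modally definable.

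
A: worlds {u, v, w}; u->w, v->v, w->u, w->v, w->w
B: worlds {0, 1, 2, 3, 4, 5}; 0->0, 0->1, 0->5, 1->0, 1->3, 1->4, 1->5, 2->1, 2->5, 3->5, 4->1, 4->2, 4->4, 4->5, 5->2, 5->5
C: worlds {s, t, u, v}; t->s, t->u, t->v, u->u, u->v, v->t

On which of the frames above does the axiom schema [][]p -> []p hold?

Frame correspondent (Sahlqvist): forall x forall y (Rxy -> exists z (Rxz & Rzy)) — i.e. density.
A: satisfies the condition.
B: fails — R21 but no z with R2z and Rz1.
C: fails — Rvt but no z with Rvz and Rzt.

A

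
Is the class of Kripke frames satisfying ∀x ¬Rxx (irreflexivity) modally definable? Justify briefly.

If a class were modally definable it would be closed under surjective bounded morphisms (Goldblatt–Thomason).
The 5-cycle (worlds 0,1,2,3,4 with 0→1→2→3→4→0) is irreflexive, and the map sending every world to a single reflexive point • is a surjective bounded morphism (forth: every edge maps to (•,•); back: every world has a successor). So any modal formula valid on the 5-cycle is also valid on the reflexive point, which is not irreflexive.
So the class is not modally definable.

No — not modally definable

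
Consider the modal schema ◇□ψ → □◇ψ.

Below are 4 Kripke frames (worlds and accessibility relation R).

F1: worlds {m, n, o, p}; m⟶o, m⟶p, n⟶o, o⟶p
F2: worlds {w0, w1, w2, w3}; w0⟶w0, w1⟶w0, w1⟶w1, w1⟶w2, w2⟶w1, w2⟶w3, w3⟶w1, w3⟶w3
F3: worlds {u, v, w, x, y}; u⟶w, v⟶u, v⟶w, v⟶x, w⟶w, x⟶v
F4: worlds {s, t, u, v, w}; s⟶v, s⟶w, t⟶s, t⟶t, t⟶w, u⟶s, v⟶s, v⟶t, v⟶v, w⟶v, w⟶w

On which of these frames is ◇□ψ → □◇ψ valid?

F4

This is the axiom for convergence; its first-order frame correspondent is ∀x ∀y ∀z (Rxy ∧ Rxz → ∃w (Ryw ∧ Rzw)).
F1: fails — Rmo and Rmp but o and p have no common successor.
F2: fails — Rw1w2 and Rw1w0 but w2 and w0 have no common successor.
F3: fails — Rvw and Rvx but w and x have no common successor.
F4: satisfies the condition.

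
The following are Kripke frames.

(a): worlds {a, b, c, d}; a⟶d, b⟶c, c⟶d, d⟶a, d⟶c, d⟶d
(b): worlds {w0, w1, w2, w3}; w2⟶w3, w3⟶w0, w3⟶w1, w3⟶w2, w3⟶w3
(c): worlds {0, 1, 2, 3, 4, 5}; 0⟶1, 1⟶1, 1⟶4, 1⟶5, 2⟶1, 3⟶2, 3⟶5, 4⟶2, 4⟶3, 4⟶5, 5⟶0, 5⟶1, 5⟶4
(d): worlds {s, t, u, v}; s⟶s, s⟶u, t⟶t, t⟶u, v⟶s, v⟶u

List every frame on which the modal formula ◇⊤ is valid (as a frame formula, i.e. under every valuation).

This is the axiom for seriality; its first-order frame correspondent is ∀x ∃y Rxy.
(a): satisfies the condition.
(b): fails — world w0 has no successor.
(c): satisfies the condition.
(d): fails — world u has no successor.
Valid on: (a), (c).

(a), (c)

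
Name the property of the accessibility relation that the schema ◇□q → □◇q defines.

This is the .2 axiom.
Its frame correspondent is convergence — ∀x ∀y ∀z (Rxy ∧ Rxz → ∃w (Ryw ∧ Rzw)).

convergence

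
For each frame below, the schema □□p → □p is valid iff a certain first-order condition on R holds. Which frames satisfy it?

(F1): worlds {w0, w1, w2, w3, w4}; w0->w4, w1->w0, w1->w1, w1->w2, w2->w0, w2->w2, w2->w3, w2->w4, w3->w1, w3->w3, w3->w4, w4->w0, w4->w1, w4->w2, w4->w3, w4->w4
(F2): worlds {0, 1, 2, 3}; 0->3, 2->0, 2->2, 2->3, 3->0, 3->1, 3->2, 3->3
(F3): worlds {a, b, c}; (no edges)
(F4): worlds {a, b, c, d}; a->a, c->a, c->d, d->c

Frame correspondent (Sahlqvist): ∀x ∀y (Rxy → ∃z (Rxz ∧ Rzy)) — i.e. density.
(F1): holds.
(F2): holds.
(F3): holds.
(F4): fails — Rcd but no z with Rcz and Rzd.
Valid on: (F1), (F2), (F3).

(F1), (F2), (F3)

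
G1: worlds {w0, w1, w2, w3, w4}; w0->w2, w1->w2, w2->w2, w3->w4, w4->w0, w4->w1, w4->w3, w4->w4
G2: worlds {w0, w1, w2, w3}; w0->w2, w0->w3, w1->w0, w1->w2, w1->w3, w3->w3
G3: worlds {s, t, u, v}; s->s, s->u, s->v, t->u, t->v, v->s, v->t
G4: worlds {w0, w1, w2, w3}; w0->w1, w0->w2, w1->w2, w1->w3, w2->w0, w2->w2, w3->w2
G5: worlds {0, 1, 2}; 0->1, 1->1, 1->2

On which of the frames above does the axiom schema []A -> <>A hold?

The schema corresponds to seriality: forall x exists y Rxy.
G1: holds.
G2: fails — world w2 has no successor.
G3: fails — world u has no successor.
G4: holds.
G5: fails — world 2 has no successor.
Valid on: G1, G4.

G1, G4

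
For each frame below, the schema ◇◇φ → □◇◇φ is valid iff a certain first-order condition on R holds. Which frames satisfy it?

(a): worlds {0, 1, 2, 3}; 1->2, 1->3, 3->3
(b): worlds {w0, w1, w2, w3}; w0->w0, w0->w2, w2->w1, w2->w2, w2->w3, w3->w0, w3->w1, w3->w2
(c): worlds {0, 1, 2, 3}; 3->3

(c)

Frame correspondent (Sahlqvist): ∀x ∀y ∀z ((xR²y ∧ xRz) → ∃w (y = w ∧ zR²w)) — i.e. a generalized confluence (Geach) condition.
(a): fails — 1R²3, 1R2 but no w with 3=w and 2R²w.
(b): fails — w2R²w0, w2Rw1 but no w with w0=w and w1R²w.
(c): holds.
Valid on: (c).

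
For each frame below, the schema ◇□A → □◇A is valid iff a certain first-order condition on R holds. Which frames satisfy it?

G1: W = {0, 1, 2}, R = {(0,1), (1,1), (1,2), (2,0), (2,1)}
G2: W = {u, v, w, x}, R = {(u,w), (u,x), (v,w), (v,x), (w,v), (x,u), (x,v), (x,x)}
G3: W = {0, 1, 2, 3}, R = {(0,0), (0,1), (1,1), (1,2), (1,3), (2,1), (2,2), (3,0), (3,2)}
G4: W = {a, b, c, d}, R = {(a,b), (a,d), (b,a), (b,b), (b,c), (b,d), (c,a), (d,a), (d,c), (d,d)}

Frame correspondent (Sahlqvist): ∀x ∀y ∀z (Rxy ∧ Rxz → ∃w (Ryw ∧ Rzw)) — i.e. convergence.
G1: ✓.
G2: ✓.
G3: ✓.
G4: fails — Rbc and Rba but c and a have no common successor.

G1, G2, G3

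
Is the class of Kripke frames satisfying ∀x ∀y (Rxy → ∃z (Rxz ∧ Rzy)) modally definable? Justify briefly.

Definable; □□p → □p defines it

This is a Sahlqvist condition; the C4 axiom □□p → □p defines it.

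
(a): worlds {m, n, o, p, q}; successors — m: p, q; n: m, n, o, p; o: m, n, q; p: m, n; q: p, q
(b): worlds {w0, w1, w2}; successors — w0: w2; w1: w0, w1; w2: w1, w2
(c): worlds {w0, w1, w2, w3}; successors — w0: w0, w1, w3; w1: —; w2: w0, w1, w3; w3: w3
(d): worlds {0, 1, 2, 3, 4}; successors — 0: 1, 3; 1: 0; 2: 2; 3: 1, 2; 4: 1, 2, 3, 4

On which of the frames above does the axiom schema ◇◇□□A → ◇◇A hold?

(a), (b)

The schema corresponds to a generalized confluence (Geach) condition: ∀x ∀y (xR²y → ∃w (yR²w ∧ xR²w)).
(a): satisfies the condition.
(b): satisfies the condition.
(c): fails — w0R²w1 but no w with w1R²w and w0R²w.
(d): fails — 1R²3 but no w with 3R²w and 1R²w.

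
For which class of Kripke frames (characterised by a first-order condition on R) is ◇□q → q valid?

Replacing q by ¬q and contraposing gives the equivalent schema q → □◇q.
Suppose q→□◇q is valid. Take Rxy and set V(q)={x}. Then q at x, so □◇q at x, so ◇q at y, so some z with Ryz has q; z=x, i.e. Ryx.

symmetry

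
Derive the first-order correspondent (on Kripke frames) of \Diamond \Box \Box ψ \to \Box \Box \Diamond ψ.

\forall x \forall y \forall z ((xRy \wedge x R^2 z) \to \exists w (y R^2 w \wedge zRw))

This is a Sahlqvist (Geach-type) schema ◇^1□^2ψ → □^2◇^1ψ.
Minimal-valuation argument: fix x; take any y with xR^1y and any z with xR^2z. Set V(ψ) to the set of worlds R-reachable from y in exactly 2 steps. Then □^2ψ holds at y, so the antecedent holds at x; validity forces ◇^1ψ at z, giving a w with zR^1w and yR^2w.
First-order correspondent: \forall x \forall y \forall z ((xRy \wedge x R^2 z) \to \exists w (y R^2 w \wedge zRw)).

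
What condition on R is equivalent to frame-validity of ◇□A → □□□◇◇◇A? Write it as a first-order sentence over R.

∀x ∀y ∀z ((xRy ∧ xR³z) → ∃w (yRw ∧ zR³w))

This is a Sahlqvist (Geach-type) schema ◇^1□^1A → □^3◇^3A.
First-order correspondent: ∀x ∀y ∀z ((xRy ∧ xR³z) → ∃w (yRw ∧ zR³w)).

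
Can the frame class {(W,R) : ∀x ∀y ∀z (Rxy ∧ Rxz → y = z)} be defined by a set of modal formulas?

The condition is partial functionality. A defining modal formula is ◇r → □r.
Suppose ◇r→□r is valid. Take Rxy, Rxz and set V(r)={y}. Then ◇r at x, so □r at x, so r at z, i.e. z=y.

Definable; ◇r → □r defines it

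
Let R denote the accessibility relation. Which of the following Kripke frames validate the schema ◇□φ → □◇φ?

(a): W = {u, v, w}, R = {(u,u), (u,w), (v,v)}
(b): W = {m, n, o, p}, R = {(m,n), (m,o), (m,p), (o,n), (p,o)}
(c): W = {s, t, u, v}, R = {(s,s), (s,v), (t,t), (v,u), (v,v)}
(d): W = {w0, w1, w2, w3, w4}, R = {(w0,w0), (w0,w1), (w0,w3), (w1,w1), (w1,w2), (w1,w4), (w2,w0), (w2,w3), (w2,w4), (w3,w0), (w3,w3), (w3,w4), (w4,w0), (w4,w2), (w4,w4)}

(d)

The schema corresponds to convergence: ∀x ∀y ∀z (Rxy ∧ Rxz → ∃w (Ryw ∧ Rzw)).
(a): fails — Ruw and Ruw but w and w have no common successor.
(b): fails — Rmo and Rmn but o and n have no common successor.
(c): fails — Rvv and Rvu but v and u have no common successor.
(d): condition met.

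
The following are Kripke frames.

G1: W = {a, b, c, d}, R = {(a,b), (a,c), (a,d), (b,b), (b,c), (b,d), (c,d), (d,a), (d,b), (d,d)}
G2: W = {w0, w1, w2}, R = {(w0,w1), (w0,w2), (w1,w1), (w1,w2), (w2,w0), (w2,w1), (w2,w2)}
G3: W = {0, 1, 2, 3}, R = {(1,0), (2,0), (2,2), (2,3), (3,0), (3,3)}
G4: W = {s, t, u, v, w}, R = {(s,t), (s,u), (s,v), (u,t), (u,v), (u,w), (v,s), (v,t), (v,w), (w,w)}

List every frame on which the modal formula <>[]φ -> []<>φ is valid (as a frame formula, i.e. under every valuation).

G1, G2

The schema corresponds to convergence: forall x forall y forall z (Rxy & Rxz -> exists w (Ryw & Rzw)).
G1: condition met.
G2: condition met.
G3: fails — R10 and R10 but 0 and 0 have no common successor.
G4: fails — Rsv and Rst but v and t have no common successor.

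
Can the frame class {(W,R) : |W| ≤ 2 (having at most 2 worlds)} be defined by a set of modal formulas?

Modal frame validity is preserved under disjoint unions.
Any modal formula valid on each of 3 disjoint one-world frames is valid on their disjoint union (validity is preserved under disjoint unions). Each one-world frame has |W|=1≤2, but the union has |W|=3.
So the class is not modally definable.

Not modally definable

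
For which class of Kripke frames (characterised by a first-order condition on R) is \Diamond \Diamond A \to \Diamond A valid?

This is a form of the 4 axiom.
It corresponds to transitivity: \forall x \forall y \forall z (Rxy \wedge Ryz \to Rxz).

Transitivity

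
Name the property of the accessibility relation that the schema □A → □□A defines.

transitivity

This schema is the 4 axiom.
It corresponds to transitivity: ∀x ∀y ∀z (Rxy ∧ Ryz → Rxz).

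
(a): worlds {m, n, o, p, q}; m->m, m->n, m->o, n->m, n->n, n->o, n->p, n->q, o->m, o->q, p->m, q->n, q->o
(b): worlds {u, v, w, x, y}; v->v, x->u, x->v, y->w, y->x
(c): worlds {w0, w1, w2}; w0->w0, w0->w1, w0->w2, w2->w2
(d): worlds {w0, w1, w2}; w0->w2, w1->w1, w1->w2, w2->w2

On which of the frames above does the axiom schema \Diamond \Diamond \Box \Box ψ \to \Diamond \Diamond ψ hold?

(a), (d)

Frame correspondent (Sahlqvist): \forall x \forall y (x R^2 y \to \exists w (y R^2 w \wedge x R^2 w)) — i.e. a generalized confluence (Geach) condition.
(a): satisfies the condition.
(b): fails — yR²u but no t with uR²t and yR²t.
(c): fails — w0R²w1 but no w with w1R²w and w0R²w.
(d): satisfies the condition.
Valid on: (a), (d).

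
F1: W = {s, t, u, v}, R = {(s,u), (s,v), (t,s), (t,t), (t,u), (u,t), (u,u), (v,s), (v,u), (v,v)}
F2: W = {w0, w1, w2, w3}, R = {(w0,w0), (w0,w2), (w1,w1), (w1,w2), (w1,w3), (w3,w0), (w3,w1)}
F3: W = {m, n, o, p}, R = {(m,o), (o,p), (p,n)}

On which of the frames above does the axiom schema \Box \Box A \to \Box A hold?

F1, F2

Frame correspondent (Sahlqvist): \forall x \forall y (Rxy \to \exists z (Rxz \wedge Rzy)) — i.e. density.
F1: ✓.
F2: ✓.
F3: fails — Rop but no z with Roz and Rzp.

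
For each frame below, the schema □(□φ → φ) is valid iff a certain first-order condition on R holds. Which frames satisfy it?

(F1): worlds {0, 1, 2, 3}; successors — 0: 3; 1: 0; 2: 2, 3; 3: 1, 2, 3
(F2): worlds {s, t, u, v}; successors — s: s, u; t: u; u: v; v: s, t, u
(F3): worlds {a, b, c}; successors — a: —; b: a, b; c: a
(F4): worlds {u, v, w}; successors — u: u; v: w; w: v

Frame correspondent (Sahlqvist): ∀x ∀y (Rxy → Ryy) — i.e. shift-reflexivity.
(F1): fails — R10 but not R00.
(F2): fails — Ruv but not Rvv.
(F3): fails — Rca but not Raa.
(F4): fails — Rvw but not Rww.
Valid on no frame.

none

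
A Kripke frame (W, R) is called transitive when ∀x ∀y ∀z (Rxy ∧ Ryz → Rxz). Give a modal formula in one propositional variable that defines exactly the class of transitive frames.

□ψ → □□ψ

A defining formula is □ψ → □□ψ (the 4 axiom).
Suppose □ψ→□□ψ is valid. Take Rxy, Ryz and set V(ψ)={w : Rxw}. Then □ψ at x, so □□ψ at x, so □ψ at y, so ψ at z, i.e. Rxz.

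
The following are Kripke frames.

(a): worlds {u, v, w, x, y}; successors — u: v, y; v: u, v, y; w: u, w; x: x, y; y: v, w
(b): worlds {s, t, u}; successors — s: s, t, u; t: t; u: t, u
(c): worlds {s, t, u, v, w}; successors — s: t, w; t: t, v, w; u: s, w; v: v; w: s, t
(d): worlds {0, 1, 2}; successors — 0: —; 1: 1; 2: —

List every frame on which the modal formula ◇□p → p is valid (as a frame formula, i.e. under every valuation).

(d)

This is the axiom for symmetry; its first-order frame correspondent is ∀x ∀y (Rxy → Ryx).
(a): fails — Rwu but not Ruw.
(b): fails — Rut but not Rtu.
(c): fails — Rtv but not Rvt.
(d): holds.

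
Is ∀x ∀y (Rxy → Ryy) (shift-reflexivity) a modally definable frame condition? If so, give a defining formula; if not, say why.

This is a Sahlqvist condition; the T□ axiom □(□p → p) defines it.
Suppose □(□p→p) is valid. Take Rxy and set V(p)={w : Ryw}. Then at y, □p holds; since □(□p→p) at x, □p→p at y, so p at y, i.e. Ryy.

Yes — defined by □(□p → p)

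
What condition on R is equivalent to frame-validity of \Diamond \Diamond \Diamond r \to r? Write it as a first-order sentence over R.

This is a Sahlqvist (Geach-type) schema ◇^3□^0r → □^0◇^0r.
First-order correspondent: \forall x \forall y (x R^3 y \to \exists w (y = w \wedge x = w)).

\forall x \forall y (x R^3 y \to \exists w (y = w \wedge x = w))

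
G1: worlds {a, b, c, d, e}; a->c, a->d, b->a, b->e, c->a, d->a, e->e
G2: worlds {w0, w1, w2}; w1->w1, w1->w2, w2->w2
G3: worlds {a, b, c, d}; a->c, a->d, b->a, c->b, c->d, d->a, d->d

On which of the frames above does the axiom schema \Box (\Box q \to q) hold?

This is the axiom for shift-reflexivity; its first-order frame correspondent is \forall x \forall y (Rxy \to Ryy).
G1: fails — Rba but not Raa.
G2: holds.
G3: fails — Rba but not Raa.
Valid on: G2.

G2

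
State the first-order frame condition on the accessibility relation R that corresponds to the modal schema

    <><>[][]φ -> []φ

forall x forall y forall z ((x R^2 y & xRz) -> exists w (y R^2 w & z = w))

This is a Sahlqvist (Geach-type) schema ◇^2□^2φ → □^1◇^0φ.
Minimal-valuation argument: fix x; take any y with xR^2y and any z with xR^1z. Set V(φ) to the set of worlds R-reachable from y in exactly 2 steps. Then □^2φ holds at y, so the antecedent holds at x; validity forces ◇^0φ at z, giving a w with zR^0w and yR^2w.
First-order correspondent: forall x forall y forall z ((x R^2 y & xRz) -> exists w (y R^2 w & z = w)).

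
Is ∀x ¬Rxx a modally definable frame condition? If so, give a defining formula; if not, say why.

Not modally definable

Modal frame validity is preserved under surjective bounded morphisms.
The 5-cycle (worlds a,b,c,d,e with a→b→c→d→e→a) is irreflexive, and the map sending every world to a single reflexive point • is a surjective bounded morphism (forth: every edge maps to (•,•); back: every world has a successor). So any modal formula valid on the 5-cycle is also valid on the reflexive point, which is not irreflexive.
So the class is not modally definable.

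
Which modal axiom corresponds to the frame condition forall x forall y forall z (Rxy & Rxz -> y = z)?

◇q → □q

This is partial functionality; the standard corresponding axiom is CD: ◇q → □q.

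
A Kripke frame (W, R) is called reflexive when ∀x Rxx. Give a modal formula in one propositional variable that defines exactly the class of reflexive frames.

□ψ → ψ

The condition is reflexivity. The T schema □ψ → ψ defines it.
Suppose □ψ→ψ is valid. At any x set V(ψ)={w : Rxw}. Then □ψ holds at x, so ψ holds at x, i.e. Rxx.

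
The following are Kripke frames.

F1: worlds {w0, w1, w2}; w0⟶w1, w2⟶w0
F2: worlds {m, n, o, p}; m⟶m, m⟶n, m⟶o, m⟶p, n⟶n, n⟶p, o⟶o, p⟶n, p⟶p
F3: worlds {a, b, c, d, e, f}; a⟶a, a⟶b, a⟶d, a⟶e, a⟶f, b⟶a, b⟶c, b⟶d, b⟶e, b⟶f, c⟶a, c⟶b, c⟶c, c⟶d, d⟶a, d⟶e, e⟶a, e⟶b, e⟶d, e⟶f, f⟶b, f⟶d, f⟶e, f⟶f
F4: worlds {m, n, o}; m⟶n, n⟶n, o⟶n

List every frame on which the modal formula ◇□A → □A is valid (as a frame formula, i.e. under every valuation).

This is the axiom for a generalized confluence (Geach) condition; its first-order frame correspondent is ∀x ∀y ∀z ((xRy ∧ xRz) → ∃w (yRw ∧ z = w)).
F1: fails — w0Rw1, w0Rw1 but no w with w1Rw and w1=w.
F2: fails — mRn, mRm but no w with nRw and m=w.
F3: fails — aRb, aRb but no w with bRw and b=w.
F4: ✓.

F4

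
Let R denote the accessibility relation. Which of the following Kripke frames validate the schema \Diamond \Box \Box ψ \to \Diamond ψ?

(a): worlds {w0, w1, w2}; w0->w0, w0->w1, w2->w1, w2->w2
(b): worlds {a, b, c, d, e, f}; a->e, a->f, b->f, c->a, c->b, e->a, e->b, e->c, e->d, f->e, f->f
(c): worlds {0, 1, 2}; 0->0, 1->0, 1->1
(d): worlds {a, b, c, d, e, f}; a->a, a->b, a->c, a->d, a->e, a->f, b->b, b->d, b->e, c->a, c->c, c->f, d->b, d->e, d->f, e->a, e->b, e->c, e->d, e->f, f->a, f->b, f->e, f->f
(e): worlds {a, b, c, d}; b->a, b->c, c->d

Frame correspondent (Sahlqvist): \forall x \forall y (xRy \to \exists w (y R^2 w \wedge xRw)) — i.e. a generalized confluence (Geach) condition.
(a): fails — w0Rw1 but no w with w1R²w and w0Rw.
(b): fails — cRb but no w with bR²w and cRw.
(c): condition met.
(d): condition met.
(e): fails — bRa but no w with aR²w and bRw.
Valid on: (c), (d).

(c), (d)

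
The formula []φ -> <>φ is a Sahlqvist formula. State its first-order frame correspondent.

Seriality

Suppose □φ→◇φ is valid. At any x set V(φ)=W. Then □φ at x, so ◇φ at x, so x has a successor.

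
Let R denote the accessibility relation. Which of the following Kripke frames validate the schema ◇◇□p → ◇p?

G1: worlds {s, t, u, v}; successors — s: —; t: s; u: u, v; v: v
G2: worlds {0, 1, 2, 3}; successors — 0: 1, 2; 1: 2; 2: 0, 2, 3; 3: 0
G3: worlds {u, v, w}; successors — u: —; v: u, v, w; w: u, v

G1

The schema corresponds to a generalized confluence (Geach) condition: ∀x ∀y (xR²y → ∃w (yRw ∧ xRw)).
G1: condition met.
G2: fails — 0R²3 but no w with 3Rw and 0Rw.
G3: fails — vR²u but no t with uRt and vRt.
Valid on: G1.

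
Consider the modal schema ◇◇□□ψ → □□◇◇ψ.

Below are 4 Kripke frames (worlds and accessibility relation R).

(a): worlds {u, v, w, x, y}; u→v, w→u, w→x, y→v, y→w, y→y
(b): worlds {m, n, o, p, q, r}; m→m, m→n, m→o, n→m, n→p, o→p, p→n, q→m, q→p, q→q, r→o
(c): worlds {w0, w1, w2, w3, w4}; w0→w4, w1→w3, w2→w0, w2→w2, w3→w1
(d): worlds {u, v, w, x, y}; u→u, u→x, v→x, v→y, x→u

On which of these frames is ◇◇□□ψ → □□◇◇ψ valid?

(d)

This is the axiom for a generalized confluence (Geach) condition; its first-order frame correspondent is ∀x ∀y ∀z ((xR²y ∧ xR²z) → ∃w (yR²w ∧ zR²w)).
(a): fails — wR²v, wR²v but no t with vR²t and vR²t.
(b): fails — mR²o, mR²p but no w with oR²w and pR²w.
(c): fails — w2R²w0, w2R²w0 but no w with w0R²w and w0R²w.
(d): satisfies the condition.
Valid on: (d).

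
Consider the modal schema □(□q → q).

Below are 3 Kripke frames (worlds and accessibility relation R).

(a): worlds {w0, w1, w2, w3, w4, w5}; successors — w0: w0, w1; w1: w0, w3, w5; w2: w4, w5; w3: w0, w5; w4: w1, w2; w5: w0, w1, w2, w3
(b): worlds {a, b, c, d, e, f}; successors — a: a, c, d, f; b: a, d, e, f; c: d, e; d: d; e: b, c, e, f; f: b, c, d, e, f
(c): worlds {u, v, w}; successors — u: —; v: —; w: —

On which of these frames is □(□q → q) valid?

Frame correspondent (Sahlqvist): ∀x ∀y (Rxy → Ryy) — i.e. shift-reflexivity.
(a): fails — Rw1w5 but not Rw5w5.
(b): fails — Rec but not Rcc.
(c): ✓.
Valid on: (c).

(c)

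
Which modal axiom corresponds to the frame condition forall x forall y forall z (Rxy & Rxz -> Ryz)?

This is the Euclidean property; the standard corresponding axiom is 5: ◇ψ → □◇ψ.
Suppose ◇ψ→□◇ψ is valid. Take Rxy, Rxz and set V(ψ)={y}. Then ◇ψ at x, so □◇ψ at x, so ◇ψ at z, so some w with Rzw has ψ; w=y, i.e. Rzy. By symmetry of the argument, Ryz.

◇ψ → □◇ψ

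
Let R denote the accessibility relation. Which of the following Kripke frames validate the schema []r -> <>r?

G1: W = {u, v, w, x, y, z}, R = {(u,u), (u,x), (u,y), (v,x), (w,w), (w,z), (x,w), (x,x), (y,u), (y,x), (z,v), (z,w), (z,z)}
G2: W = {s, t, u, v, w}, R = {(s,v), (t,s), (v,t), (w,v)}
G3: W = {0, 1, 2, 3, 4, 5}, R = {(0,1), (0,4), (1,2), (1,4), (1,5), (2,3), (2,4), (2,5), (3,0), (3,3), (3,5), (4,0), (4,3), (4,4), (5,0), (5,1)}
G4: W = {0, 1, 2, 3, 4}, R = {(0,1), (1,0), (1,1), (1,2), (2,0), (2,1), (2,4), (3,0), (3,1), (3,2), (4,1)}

G1, G3, G4

This is the axiom for seriality; its first-order frame correspondent is forall x exists y Rxy.
G1: holds.
G2: fails — world u has no successor.
G3: holds.
G4: holds.
Valid on: G1, G3, G4.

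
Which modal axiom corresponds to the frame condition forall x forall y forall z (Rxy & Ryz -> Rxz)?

This is transitivity; the standard corresponding axiom is 4: □r → □□r.

□r → □□r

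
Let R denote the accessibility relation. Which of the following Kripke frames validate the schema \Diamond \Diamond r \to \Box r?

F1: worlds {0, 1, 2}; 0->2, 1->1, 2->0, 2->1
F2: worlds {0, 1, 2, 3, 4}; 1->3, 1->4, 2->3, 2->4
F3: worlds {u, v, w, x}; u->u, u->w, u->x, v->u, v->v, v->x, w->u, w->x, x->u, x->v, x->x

Frame correspondent (Sahlqvist): \forall x \forall y \forall z ((x R^2 y \wedge xRz) \to \exists w (y = w \wedge z = w)) — i.e. a generalized confluence (Geach) condition.
F1: fails — 0R²0, 0R2 but 0 ≠ 2.
F2: holds.
F3: fails — uR²u, uRw but u ≠ w.
Valid on: F2.

F2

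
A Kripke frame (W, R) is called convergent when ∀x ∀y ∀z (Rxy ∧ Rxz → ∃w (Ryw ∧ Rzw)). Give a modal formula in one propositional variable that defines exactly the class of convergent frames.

◇□r → □◇r

The condition is convergence. The .2 schema ◇□r → □◇r defines it.
Suppose ◇□r→□◇r is valid. Take Rxy, Rxz and set V(r)={w : Ryw}. Then □r at y so ◇□r at x, so □◇r at x, so ◇r at z, giving w with Rzw and Ryw.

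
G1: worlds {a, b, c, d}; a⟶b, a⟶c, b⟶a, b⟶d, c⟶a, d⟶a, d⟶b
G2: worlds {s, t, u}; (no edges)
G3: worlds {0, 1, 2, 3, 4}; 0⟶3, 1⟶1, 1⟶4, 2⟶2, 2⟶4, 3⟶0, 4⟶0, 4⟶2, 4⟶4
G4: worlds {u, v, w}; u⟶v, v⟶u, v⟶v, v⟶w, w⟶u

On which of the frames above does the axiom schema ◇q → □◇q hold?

G2

Frame correspondent (Sahlqvist): ∀x ∀y ∀z (Rxy ∧ Rxz → Ryz) — i.e. the Euclidean property.
G1: fails — Rab and Rab but not Rbb.
G2: holds.
G3: fails — R03 and R03 but not R33.
G4: fails — Rvw and Rvv but not Rwv.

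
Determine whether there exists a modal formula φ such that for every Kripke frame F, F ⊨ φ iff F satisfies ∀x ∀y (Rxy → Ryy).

Yes — defined by □(□p → p)

This is a Sahlqvist condition; the T□ axiom □(□p → p) defines it.
Suppose □(□p→p) is valid. Take Rxy and set V(p)={w : Ryw}. Then at y, □p holds; since □(□p→p) at x, □p→p at y, so p at y, i.e. Ryy.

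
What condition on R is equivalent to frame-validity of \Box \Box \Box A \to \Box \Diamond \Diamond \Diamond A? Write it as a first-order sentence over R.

\forall x \forall z (xRz \to \exists w (x R^3 w \wedge z R^3 w))

This is a Sahlqvist (Geach-type) schema ◇^0□^3A → □^1◇^3A.
Minimal-valuation argument: fix x; take any y with xR^0y and any z with xR^1z. Set V(A) to the set of worlds R-reachable from y in exactly 3 steps. Then □^3A holds at y, so the antecedent holds at x; validity forces ◇^3A at z, giving a w with zR^3w and yR^3w.
First-order correspondent: \forall x \forall z (xRz \to \exists w (x R^3 w \wedge z R^3 w)).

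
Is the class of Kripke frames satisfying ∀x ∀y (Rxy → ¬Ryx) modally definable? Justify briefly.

Modal frame validity is preserved under surjective bounded morphisms.
The 3-cycle (worlds a,b,c with a→b→c→a) is asymmetric. Mapping every world to a single reflexive point • is a surjective bounded morphism, and the reflexive point is not asymmetric (R•• but asymmetry requires ¬R••).
So no modal formula (or set of formulas) defines exactly the asymmetric frames.

Not definable by any modal formula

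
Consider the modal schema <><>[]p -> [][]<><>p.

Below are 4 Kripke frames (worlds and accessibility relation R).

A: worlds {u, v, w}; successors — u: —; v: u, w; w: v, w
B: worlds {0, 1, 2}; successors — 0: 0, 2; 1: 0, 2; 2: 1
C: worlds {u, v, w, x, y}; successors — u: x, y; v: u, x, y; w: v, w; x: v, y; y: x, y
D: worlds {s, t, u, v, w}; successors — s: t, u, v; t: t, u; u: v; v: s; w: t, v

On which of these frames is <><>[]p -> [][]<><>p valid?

none

This is the axiom for a generalized confluence (Geach) condition; its first-order frame correspondent is forall x forall y forall z ((x R^2 y & x R^2 z) -> exists w (yRw & z R^2 w)).
A: fails — wR²u, wR²u but no t with uRt and uR²t.
B: fails — 0R²2, 0R²2 but no w with 2Rw and 2R²w.
C: fails — wR²w, wR²x but no t with wRt and xR²t.
D: fails — sR²s, sR²u but no w* with sRw* and uR²w*.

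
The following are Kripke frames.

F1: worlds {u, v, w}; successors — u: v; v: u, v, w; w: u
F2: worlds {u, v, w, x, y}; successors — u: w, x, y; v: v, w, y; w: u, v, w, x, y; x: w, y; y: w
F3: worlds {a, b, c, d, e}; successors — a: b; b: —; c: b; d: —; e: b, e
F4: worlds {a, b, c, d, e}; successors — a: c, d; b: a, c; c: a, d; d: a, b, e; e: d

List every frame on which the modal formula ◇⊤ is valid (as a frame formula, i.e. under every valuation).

F1, F2, F4

This is the axiom for seriality; its first-order frame correspondent is ∀x ∃y Rxy.
F1: ✓.
F2: ✓.
F3: fails — world b has no successor.
F4: ✓.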